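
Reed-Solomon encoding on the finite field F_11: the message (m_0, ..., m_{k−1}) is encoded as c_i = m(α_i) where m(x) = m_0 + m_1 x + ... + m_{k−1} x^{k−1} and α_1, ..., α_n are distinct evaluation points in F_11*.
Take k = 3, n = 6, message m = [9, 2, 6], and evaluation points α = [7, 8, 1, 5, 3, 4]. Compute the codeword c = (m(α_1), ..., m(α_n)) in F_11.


c = [9, 2, 6, 4, 3, 3]

Message polynomial: m(x) = 9 + 2·x + 6·x^2 (mod 11).
For each evaluation point α_i, compute m(α_i) mod 11:
  α_1 = 7: Horner steps 6 → 0 → 9, so m(7) = 9.
  α_2 = 8: Horner steps 6 → 6 → 2, so m(8) = 2.
  α_3 = 1: Horner steps 6 → 8 → 6, so m(1) = 6.
  α_4 = 5: Horner steps 6 → 10 → 4, so m(5) = 4.
  α_5 = 3: Horner steps 6 → 9 → 3, so m(3) = 3.
  α_6 = 4: Horner steps 6 → 4 → 3, so m(4) = 3.
Codeword c = [9, 2, 6, 4, 3, 3] ∈ F_11^6.


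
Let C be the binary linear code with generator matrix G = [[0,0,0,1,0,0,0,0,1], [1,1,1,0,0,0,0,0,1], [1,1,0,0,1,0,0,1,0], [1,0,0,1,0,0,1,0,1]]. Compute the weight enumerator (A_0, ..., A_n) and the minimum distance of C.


Weight distribution: A_0 = 1, A_2 = 2, A_4 = 9, A_6 = 4. Minimum distance d = 2.

Enumerate all 2^4 = 16 messages m ∈ F_2^4.
For each, compute codeword c = mG in F_2^9, then tally its weight.
  m = 0000 → c = 000000000, weight = 0.
  m = 1000 → c = 000100001, weight = 2.
  m = 0100 → c = 111000001, weight = 4.
  m = 1100 → c = 111100000, weight = 4.
  m = 0010 → c = 110010010, weight = 4.
  m = 1010 → c = 110110011, weight = 6.
  m = 0110 → c = 001010011, weight = 4.
  m = 1110 → c = 001110010, weight = 4.
  m = 0001 → c = 100100101, weight = 4.
  m = 1001 → c = 100000100, weight = 2.
  m = 0101 → c = 011100100, weight = 4.
  m = 1101 → c = 011000101, weight = 4.
  m = 0011 → c = 010110111, weight = 6.
  m = 1011 → c = 010010110, weight = 4.
  m = 0111 → c = 101110110, weight = 6.
  m = 1111 → c = 101010111, weight = 6.
Tally weights:
  weight 0: 1 codewords.
  weight 2: 2 codewords.
  weight 4: 9 codewords.
  weight 6: 4 codewords.
Minimum distance d = smallest w > 0 with A_w > 0 = 2.
Sanity: Σ A_w = 16 = 2^4 = 16 ✓.


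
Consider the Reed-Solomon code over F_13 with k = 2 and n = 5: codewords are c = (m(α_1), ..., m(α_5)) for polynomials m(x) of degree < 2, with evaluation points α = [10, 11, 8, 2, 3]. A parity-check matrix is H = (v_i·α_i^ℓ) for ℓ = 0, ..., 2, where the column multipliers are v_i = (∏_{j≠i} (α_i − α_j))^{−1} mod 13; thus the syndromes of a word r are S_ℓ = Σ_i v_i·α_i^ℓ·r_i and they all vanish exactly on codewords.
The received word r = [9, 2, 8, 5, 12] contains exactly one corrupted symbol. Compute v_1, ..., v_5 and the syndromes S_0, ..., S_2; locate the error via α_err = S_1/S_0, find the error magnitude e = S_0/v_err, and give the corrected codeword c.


S = (8, 10, 6), error at position 2, error magnitude e = 12, c = [9, 3, 8, 5, 12].

Step 1: column multipliers v_i = (∏_{j≠i}(α_i − α_j))^{−1} mod 13.
  i = 1 (α = 10): (10−11)(10−8)(10−2)(10−3) = (−1)·2·8·7 = −112 ≡ 5, so v_1 = 5^{−1} = 8 (mod 13).
  i = 2 (α = 11): (11−10)(11−8)(11−2)(11−3) = 1·3·9·8 = 216 ≡ 8, so v_2 = 8^{−1} = 5 (mod 13).
  i = 3 (α = 8): (8−10)(8−11)(8−2)(8−3) = (−2)·(−3)·6·5 = 180 ≡ 11, so v_3 = 11^{−1} = 6 (mod 13).
  i = 4 (α = 2): (2−10)(2−11)(2−8)(2−3) = (−8)·(−9)·(−6)·(−1) = 432 ≡ 3, so v_4 = 3^{−1} = 9 (mod 13).
  i = 5 (α = 3): (3−10)(3−11)(3−8)(3−2) = (−7)·(−8)·(−5)·1 = −280 ≡ 6, so v_5 = 6^{−1} = 11 (mod 13).
  v = [8, 5, 6, 9, 11].
Step 2: syndromes of r = [9, 2, 8, 5, 12] (all sums mod 13).
  S_0 = Σ v_i r_i = 8·9 + 5·2 + 6·8 + 9·5 + 11·12 = 307 ≡ 8.
  S_1 = Σ v_i α_i r_i = 8·10·9 + 5·11·2 + 6·8·8 + 9·2·5 + 11·3·12 = 1700 ≡ 10.
  α_i^2 mod 13 = [9, 4, 12, 4, 9].
  S_2 = Σ v_i α_i^2 r_i = 8·9·9 + 5·4·2 + 6·12·8 + 9·4·5 + 11·9·12 = 2632 ≡ 6.
  S = (8, 10, 6) ≠ 0, so r is not a codeword (an error is present).
Step 3: locate the error. For a single error e at position i, S_ℓ = v_i·e·α_i^ℓ, so α_err = S_1/S_0.
  S_0^{−1} = 8^{−1} = 5 (mod 13), so α_err = 10·5 = 50 ≡ 11 = α_2. Error position i = 2.
  Consistency check: S_2/S_1 = 6·4 = 24 ≡ 11 = α_err ✓ (single-error assumption holds).
Step 4: error magnitude e = S_0/v_2 = S_0·∏_{j≠2}(α_2 − α_j) = 8·8 = 64 ≡ 12 (mod 13).
Step 5: correct position 2: c_2 = r_2 − e = 2 − 12 ≡ 3 (mod 13). Hence c = [9, 3, 8, 5, 12].
  Check: interpolating c through the α_i gives m(x) = 4 + 7·x (degree < 2) with m(α_i) = c_i for every i, so c is indeed a codeword.


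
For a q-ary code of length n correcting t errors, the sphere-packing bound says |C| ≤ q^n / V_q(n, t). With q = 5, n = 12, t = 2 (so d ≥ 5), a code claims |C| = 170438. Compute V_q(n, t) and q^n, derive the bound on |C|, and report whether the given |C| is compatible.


V_q(n, t) = 1105, q^n = 244140625, Hamming bound = 220941, |C| = 170438 ≤ bound (satisfied).

Step 1: Compute V_q(n, t) = Σ_{j=0}^2 C(n, j) (q−1)^j.
  j = 0: C(12,0)·(4)^0 = 1·1 = 1.
  j = 1: C(12,1)·(4)^1 = 12·4 = 48.
  j = 2: C(12,2)·(4)^2 = 66·16 = 1056.
  V_q(n, t) = 1 + 48 + 1056 = 1105.
Step 2: q^n = 5^12 = 244140625.
Step 3: Hamming bound ⌊q^n / V_q(n,t)⌋ = ⌊244140625/1105⌋ = 220941.
Step 4: Compare |C| = 170438 to 220941: satisfied.
The claimed |C| lies below the Hamming bound.


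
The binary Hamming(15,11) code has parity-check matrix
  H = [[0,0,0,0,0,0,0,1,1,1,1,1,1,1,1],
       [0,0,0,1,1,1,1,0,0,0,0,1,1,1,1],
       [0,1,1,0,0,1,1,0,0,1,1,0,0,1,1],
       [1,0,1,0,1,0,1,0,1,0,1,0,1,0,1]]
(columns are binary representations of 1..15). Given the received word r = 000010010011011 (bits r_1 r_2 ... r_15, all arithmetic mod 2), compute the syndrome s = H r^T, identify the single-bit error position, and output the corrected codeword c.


s = (1, 0, 1, 1)^T, error position = 11, corrected codeword c = 000010010001011

Compute s = H r^T mod 2 one row at a time:
  s_1 = 1 + 0 + 0 + 1 + 1 + 0 + 1 + 1 = 5 ≡ 1 (mod 2).
  s_2 = 0 + 1 + 0 + 0 + 1 + 0 + 1 + 1 = 4 ≡ 0 (mod 2).
  s_3 = 0 + 0 + 0 + 0 + 0 + 1 + 1 + 1 = 3 ≡ 1 (mod 2).
  s_4 = 0 + 0 + 1 + 0 + 0 + 1 + 0 + 1 = 3 ≡ 1 (mod 2).
s = (1, 0, 1, 1)^T — this equals column 11 of H (binary 1011), so error is at position 11.
Correct: flip bit 11 of r = 000010010011011 to get c = 000010010001011.


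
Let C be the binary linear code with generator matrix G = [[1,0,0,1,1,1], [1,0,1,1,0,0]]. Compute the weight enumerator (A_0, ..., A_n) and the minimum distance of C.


Weight distribution: A_0 = 1, A_3 = 2, A_4 = 1. Minimum distance d = 3.

Enumerate all 2^2 = 4 messages m ∈ F_2^2.
For each, compute codeword c = mG in F_2^6, then tally its weight.
  m = 00 → c = 000000, weight = 0.
  m = 10 → c = 100111, weight = 4.
  m = 01 → c = 101100, weight = 3.
  m = 11 → c = 001011, weight = 3.
Tally weights:
  weight 0: 1 codewords.
  weight 3: 2 codewords.
  weight 4: 1 codewords.
Minimum distance d = smallest w > 0 with A_w > 0 = 3.
Sanity: Σ A_w = 4 = 2^2 = 4 ✓.


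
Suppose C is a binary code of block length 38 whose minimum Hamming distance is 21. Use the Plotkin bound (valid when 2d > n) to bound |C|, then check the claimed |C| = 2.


Plotkin bound M ≤ 10; given |C| = 2 ≤ bound (satisfied).

Check applicability: 2d = 42, n = 38.
2d − n = 4 > 0, so Plotkin applies.
Compute d/(2d−n) = 21/4 ≈ 5.2500.
⌊d/(2d−n)⌋ = 5.
Plotkin bound: M ≤ 2·5 = 10.
Given |C| = 2, check: satisfied.
This |C| is below the Plotkin bound.


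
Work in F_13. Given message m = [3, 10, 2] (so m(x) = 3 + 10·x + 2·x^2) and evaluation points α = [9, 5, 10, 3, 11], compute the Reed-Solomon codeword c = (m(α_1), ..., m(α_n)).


c = [8, 12, 4, 12, 4]

Message polynomial: m(x) = 3 + 10·x + 2·x^2 (mod 13).
For each evaluation point α_i, compute m(α_i) mod 13:
  α_1 = 9: Horner steps 2 → 2 → 8, so m(9) = 8.
  α_2 = 5: Horner steps 2 → 7 → 12, so m(5) = 12.
  α_3 = 10: Horner steps 2 → 4 → 4, so m(10) = 4.
  α_4 = 3: Horner steps 2 → 3 → 12, so m(3) = 12.
  α_5 = 11: Horner steps 2 → 6 → 4, so m(11) = 4.
Codeword c = [8, 12, 4, 12, 4] ∈ F_13^5.


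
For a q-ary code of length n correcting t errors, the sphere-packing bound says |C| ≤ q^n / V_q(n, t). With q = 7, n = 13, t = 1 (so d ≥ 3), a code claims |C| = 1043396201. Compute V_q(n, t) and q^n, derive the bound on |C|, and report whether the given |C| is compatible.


V_q(n, t) = 79, q^n = 96889010407, Hamming bound = 1226443169, |C| = 1043396201 ≤ bound (satisfied).

Step 1: Compute V_q(n, t) = Σ_{j=0}^1 C(n, j) (q−1)^j.
  j = 0: C(13,0)·(6)^0 = 1·1 = 1.
  j = 1: C(13,1)·(6)^1 = 13·6 = 78.
  V_q(n, t) = 1 + 78 = 79.
Step 2: q^n = 7^13 = 96889010407.
Step 3: Hamming bound ⌊q^n / V_q(n,t)⌋ = ⌊96889010407/79⌋ = 1226443169.
Step 4: Compare |C| = 1043396201 to 1226443169: satisfied.
The claimed |C| lies below the Hamming bound.


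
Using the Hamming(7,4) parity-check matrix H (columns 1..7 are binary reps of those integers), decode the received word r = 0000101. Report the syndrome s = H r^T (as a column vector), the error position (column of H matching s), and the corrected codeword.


s = (0, 1, 0)^T, error position = 2, corrected codeword c = 0100101

Compute s = H r^T mod 2 one row at a time:
  s_1 = 0 + 1 + 0 + 1 = 2 ≡ 0 (mod 2).
  s_2 = 0 + 0 + 0 + 1 = 1 ≡ 1 (mod 2).
  s_3 = 0 + 0 + 1 + 1 = 2 ≡ 0 (mod 2).
s = (0, 1, 0)^T — this equals column 2 of H (binary 010), so error is at position 2.
Correct: flip bit 2 of r = 0000101 to get c = 0100101.


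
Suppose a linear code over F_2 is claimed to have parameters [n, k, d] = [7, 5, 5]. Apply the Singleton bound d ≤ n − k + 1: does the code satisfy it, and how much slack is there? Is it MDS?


Singleton RHS = n − k + 1 = 3, slack = -2, bound violated (no such code; not MDS).

Singleton bound: d ≤ n − k + 1.
Here n = 7, k = 5, so n − k + 1 = 3.
Given d = 5, check d ≤ 3: NO.
Slack = (n − k + 1) − d = -2.
The slack is negative: d = 5 exceeds n − k + 1 = 3 by 2, so the Singleton bound is violated and no linear [7, 5, 5]_2 code can exist. In particular it is not MDS (MDS requires d = n − k + 1 exactly).
Description: the claimed parameters are [7, 5, 5]_2; such a code would be impossible (violates the Singleton bound).


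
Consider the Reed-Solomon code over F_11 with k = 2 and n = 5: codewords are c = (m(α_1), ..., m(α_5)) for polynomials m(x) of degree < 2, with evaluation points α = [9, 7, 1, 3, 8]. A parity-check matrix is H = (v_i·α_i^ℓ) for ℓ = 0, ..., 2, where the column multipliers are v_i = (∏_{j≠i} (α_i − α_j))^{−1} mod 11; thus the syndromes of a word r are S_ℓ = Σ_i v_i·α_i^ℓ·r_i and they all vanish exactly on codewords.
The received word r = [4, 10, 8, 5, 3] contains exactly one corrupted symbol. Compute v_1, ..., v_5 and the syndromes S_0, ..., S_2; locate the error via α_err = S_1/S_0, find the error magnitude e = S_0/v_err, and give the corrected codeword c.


S = (1, 9, 4), error at position 1, error magnitude e = 8, c = [7, 10, 8, 5, 3].

Step 1: column multipliers v_i = (∏_{j≠i}(α_i − α_j))^{−1} mod 11.
  i = 1 (α = 9): (9−7)(9−1)(9−3)(9−8) = 2·8·6·1 = 96 ≡ 8, so v_1 = 8^{−1} = 7 (mod 11).
  i = 2 (α = 7): (7−9)(7−1)(7−3)(7−8) = (−2)·6·4·(−1) = 48 ≡ 4, so v_2 = 4^{−1} = 3 (mod 11).
  i = 3 (α = 1): (1−9)(1−7)(1−3)(1−8) = (−8)·(−6)·(−2)·(−7) = 672 ≡ 1, so v_3 = 1^{−1} = 1 (mod 11).
  i = 4 (α = 3): (3−9)(3−7)(3−1)(3−8) = (−6)·(−4)·2·(−5) = −240 ≡ 2, so v_4 = 2^{−1} = 6 (mod 11).
  i = 5 (α = 8): (8−9)(8−7)(8−1)(8−3) = (−1)·1·7·5 = −35 ≡ 9, so v_5 = 9^{−1} = 5 (mod 11).
  v = [7, 3, 1, 6, 5].
Step 2: syndromes of r = [4, 10, 8, 5, 3] (all sums mod 11).
  S_0 = Σ v_i r_i = 7·4 + 3·10 + 1·8 + 6·5 + 5·3 = 111 ≡ 1.
  S_1 = Σ v_i α_i r_i = 7·9·4 + 3·7·10 + 1·1·8 + 6·3·5 + 5·8·3 = 680 ≡ 9.
  α_i^2 mod 11 = [4, 5, 1, 9, 9].
  S_2 = Σ v_i α_i^2 r_i = 7·4·4 + 3·5·10 + 1·1·8 + 6·9·5 + 5·9·3 = 675 ≡ 4.
  S = (1, 9, 4) ≠ 0, so r is not a codeword (an error is present).
Step 3: locate the error. For a single error e at position i, S_ℓ = v_i·e·α_i^ℓ, so α_err = S_1/S_0.
  S_0^{−1} = 1^{−1} = 1 (mod 11), so α_err = 9·1 = 9 ≡ 9 = α_1. Error position i = 1.
  Consistency check: S_2/S_1 = 4·5 = 20 ≡ 9 = α_err ✓ (single-error assumption holds).
Step 4: error magnitude e = S_0/v_1 = S_0·∏_{j≠1}(α_1 − α_j) = 1·8 = 8 ≡ 8 (mod 11).
Step 5: correct position 1: c_1 = r_1 − e = 4 − 8 ≡ 7 (mod 11). Hence c = [7, 10, 8, 5, 3].
  Check: interpolating c through the α_i gives m(x) = 4 + 4·x (degree < 2) with m(α_i) = c_i for every i, so c is indeed a codeword.


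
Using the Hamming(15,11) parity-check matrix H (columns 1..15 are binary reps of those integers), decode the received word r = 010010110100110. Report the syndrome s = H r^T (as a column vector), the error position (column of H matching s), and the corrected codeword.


s = (0, 0, 0, 1)^T, error position = 1, corrected codeword c = 110010110100110

Compute s = H r^T mod 2 one row at a time:
  s_1 = 1 + 0 + 1 + 0 + 0 + 1 + 1 + 0 = 4 ≡ 0 (mod 2).
  s_2 = 0 + 1 + 0 + 1 + 0 + 1 + 1 + 0 = 4 ≡ 0 (mod 2).
  s_3 = 1 + 0 + 0 + 1 + 1 + 0 + 1 + 0 = 4 ≡ 0 (mod 2).
  s_4 = 0 + 0 + 1 + 1 + 0 + 0 + 1 + 0 = 3 ≡ 1 (mod 2).
s = (0, 0, 0, 1)^T — this equals column 1 of H (binary 0001), so error is at position 1.
Correct: flip bit 1 of r = 010010110100110 to get c = 110010110100110.


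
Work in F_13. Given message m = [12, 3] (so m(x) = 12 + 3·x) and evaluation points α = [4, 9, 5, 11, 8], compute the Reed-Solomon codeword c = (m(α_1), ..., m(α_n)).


c = [11, 0, 1, 6, 10]

Message polynomial: m(x) = 12 + 3·x (mod 13).
For each evaluation point α_i, compute m(α_i) mod 13:
  α_1 = 4: Horner steps 3 → 11, so m(4) = 11.
  α_2 = 9: Horner steps 3 → 0, so m(9) = 0.
  α_3 = 5: Horner steps 3 → 1, so m(5) = 1.
  α_4 = 11: Horner steps 3 → 6, so m(11) = 6.
  α_5 = 8: Horner steps 3 → 10, so m(8) = 10.
Codeword c = [11, 0, 1, 6, 10] ∈ F_13^5.


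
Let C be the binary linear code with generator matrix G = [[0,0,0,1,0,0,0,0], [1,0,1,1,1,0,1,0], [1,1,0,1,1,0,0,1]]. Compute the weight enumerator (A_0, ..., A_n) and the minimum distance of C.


Weight distribution: A_0 = 1, A_1 = 1, A_4 = 3, A_5 = 3. Minimum distance d = 1.

Enumerate all 2^3 = 8 messages m ∈ F_2^3.
For each, compute codeword c = mG in F_2^8, then tally its weight.
  m = 000 → c = 00000000, weight = 0.
  m = 100 → c = 00010000, weight = 1.
  m = 010 → c = 10111010, weight = 5.
  m = 110 → c = 10101010, weight = 4.
  m = 001 → c = 11011001, weight = 5.
  m = 101 → c = 11001001, weight = 4.
  m = 011 → c = 01100011, weight = 4.
  m = 111 → c = 01110011, weight = 5.
Tally weights:
  weight 0: 1 codewords.
  weight 1: 1 codewords.
  weight 4: 3 codewords.
  weight 5: 3 codewords.
Minimum distance d = smallest w > 0 with A_w > 0 = 1.
Sanity: Σ A_w = 8 = 2^3 = 8 ✓.


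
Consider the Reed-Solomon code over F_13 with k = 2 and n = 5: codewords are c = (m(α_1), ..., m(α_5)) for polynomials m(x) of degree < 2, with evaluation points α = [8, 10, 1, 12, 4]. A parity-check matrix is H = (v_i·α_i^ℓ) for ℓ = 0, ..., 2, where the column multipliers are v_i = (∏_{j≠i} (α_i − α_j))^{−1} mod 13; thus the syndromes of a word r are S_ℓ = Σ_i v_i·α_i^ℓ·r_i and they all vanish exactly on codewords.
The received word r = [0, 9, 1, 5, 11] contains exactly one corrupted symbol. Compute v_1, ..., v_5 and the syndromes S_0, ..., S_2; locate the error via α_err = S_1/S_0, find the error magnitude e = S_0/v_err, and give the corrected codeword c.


S = (9, 10, 1), error at position 5, error magnitude e = 3, c = [0, 9, 1, 5, 8].

Step 1: column multipliers v_i = (∏_{j≠i}(α_i − α_j))^{−1} mod 13.
  i = 1 (α = 8): (8−10)(8−1)(8−12)(8−4) = (−2)·7·(−4)·4 = 224 ≡ 3, so v_1 = 3^{−1} = 9 (mod 13).
  i = 2 (α = 10): (10−8)(10−1)(10−12)(10−4) = 2·9·(−2)·6 = −216 ≡ 5, so v_2 = 5^{−1} = 8 (mod 13).
  i = 3 (α = 1): (1−8)(1−10)(1−12)(1−4) = (−7)·(−9)·(−11)·(−3) = 2079 ≡ 12, so v_3 = 12^{−1} = 12 (mod 13).
  i = 4 (α = 12): (12−8)(12−10)(12−1)(12−4) = 4·2·11·8 = 704 ≡ 2, so v_4 = 2^{−1} = 7 (mod 13).
  i = 5 (α = 4): (4−8)(4−10)(4−1)(4−12) = (−4)·(−6)·3·(−8) = −576 ≡ 9, so v_5 = 9^{−1} = 3 (mod 13).
  v = [9, 8, 12, 7, 3].
Step 2: syndromes of r = [0, 9, 1, 5, 11] (all sums mod 13).
  S_0 = Σ v_i r_i = 9·0 + 8·9 + 12·1 + 7·5 + 3·11 = 152 ≡ 9.
  S_1 = Σ v_i α_i r_i = 9·8·0 + 8·10·9 + 12·1·1 + 7·12·5 + 3·4·11 = 1284 ≡ 10.
  α_i^2 mod 13 = [12, 9, 1, 1, 3].
  S_2 = Σ v_i α_i^2 r_i = 9·12·0 + 8·9·9 + 12·1·1 + 7·1·5 + 3·3·11 = 794 ≡ 1.
  S = (9, 10, 1) ≠ 0, so r is not a codeword (an error is present).
Step 3: locate the error. For a single error e at position i, S_ℓ = v_i·e·α_i^ℓ, so α_err = S_1/S_0.
  S_0^{−1} = 9^{−1} = 3 (mod 13), so α_err = 10·3 = 30 ≡ 4 = α_5. Error position i = 5.
  Consistency check: S_2/S_1 = 1·4 = 4 ≡ 4 = α_err ✓ (single-error assumption holds).
Step 4: error magnitude e = S_0/v_5 = S_0·∏_{j≠5}(α_5 − α_j) = 9·9 = 81 ≡ 3 (mod 13).
Step 5: correct position 5: c_5 = r_5 − e = 11 − 3 ≡ 8 (mod 13). Hence c = [0, 9, 1, 5, 8].
  Check: interpolating c through the α_i gives m(x) = 3 + 11·x (degree < 2) with m(α_i) = c_i for every i, so c is indeed a codeword.


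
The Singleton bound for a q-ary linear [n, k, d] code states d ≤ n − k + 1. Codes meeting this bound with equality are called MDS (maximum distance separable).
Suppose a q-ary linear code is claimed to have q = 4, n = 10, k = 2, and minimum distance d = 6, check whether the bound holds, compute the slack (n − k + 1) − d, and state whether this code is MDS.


Singleton RHS = n − k + 1 = 9, slack = 3, bound satisfied, not MDS.

Singleton bound: d ≤ n − k + 1.
Here n = 10, k = 2, so n − k + 1 = 9.
Given d = 6, check d ≤ 9: YES.
Slack = (n − k + 1) − d = 3.
The code is NOT MDS (slack = 3 > 0).
Description: the claimed parameters are [10, 2, 6]_4; such a code would be non-MDS.


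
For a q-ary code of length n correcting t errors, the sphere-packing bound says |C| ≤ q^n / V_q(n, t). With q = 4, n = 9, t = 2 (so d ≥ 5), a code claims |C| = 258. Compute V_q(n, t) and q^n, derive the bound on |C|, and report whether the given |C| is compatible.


V_q(n, t) = 352, q^n = 262144, Hamming bound = 744, |C| = 258 ≤ bound (satisfied).

Step 1: Compute V_q(n, t) = Σ_{j=0}^2 C(n, j) (q−1)^j.
  j = 0: C(9,0)·(3)^0 = 1·1 = 1.
  j = 1: C(9,1)·(3)^1 = 9·3 = 27.
  j = 2: C(9,2)·(3)^2 = 36·9 = 324.
  V_q(n, t) = 1 + 27 + 324 = 352.
Step 2: q^n = 4^9 = 262144.
Step 3: Hamming bound ⌊q^n / V_q(n,t)⌋ = ⌊262144/352⌋ = 744.
Step 4: Compare |C| = 258 to 744: satisfied.
The claimed |C| lies below the Hamming bound.


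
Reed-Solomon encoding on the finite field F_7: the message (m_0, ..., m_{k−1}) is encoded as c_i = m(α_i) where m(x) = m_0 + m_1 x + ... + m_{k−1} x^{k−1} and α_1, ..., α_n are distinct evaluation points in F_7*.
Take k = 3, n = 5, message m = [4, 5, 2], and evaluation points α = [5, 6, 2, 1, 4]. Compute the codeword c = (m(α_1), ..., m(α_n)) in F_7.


c = [2, 1, 1, 4, 0]

Message polynomial: m(x) = 4 + 5·x + 2·x^2 (mod 7).
For each evaluation point α_i, compute m(α_i) mod 7:
  α_1 = 5: Horner steps 2 → 1 → 2, so m(5) = 2.
  α_2 = 6: Horner steps 2 → 3 → 1, so m(6) = 1.
  α_3 = 2: Horner steps 2 → 2 → 1, so m(2) = 1.
  α_4 = 1: Horner steps 2 → 0 → 4, so m(1) = 4.
  α_5 = 4: Horner steps 2 → 6 → 0, so m(4) = 0.
Codeword c = [2, 1, 1, 4, 0] ∈ F_7^5.


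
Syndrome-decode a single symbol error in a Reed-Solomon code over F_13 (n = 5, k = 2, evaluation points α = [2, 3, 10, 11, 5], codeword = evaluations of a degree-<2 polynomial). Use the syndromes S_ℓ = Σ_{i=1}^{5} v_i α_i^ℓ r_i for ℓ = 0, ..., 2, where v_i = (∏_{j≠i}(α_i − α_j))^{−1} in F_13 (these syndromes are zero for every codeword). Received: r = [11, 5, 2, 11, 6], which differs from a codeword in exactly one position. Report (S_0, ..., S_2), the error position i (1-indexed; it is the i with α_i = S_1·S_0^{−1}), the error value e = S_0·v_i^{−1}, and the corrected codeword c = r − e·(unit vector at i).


S = (5, 3, 7), error at position 4, error magnitude e = 2, c = [11, 5, 2, 9, 6].

Step 1: column multipliers v_i = (∏_{j≠i}(α_i − α_j))^{−1} mod 13.
  i = 1 (α = 2): (2−3)(2−10)(2−11)(2−5) = (−1)·(−8)·(−9)·(−3) = 216 ≡ 8, so v_1 = 8^{−1} = 5 (mod 13).
  i = 2 (α = 3): (3−2)(3−10)(3−11)(3−5) = 1·(−7)·(−8)·(−2) = −112 ≡ 5, so v_2 = 5^{−1} = 8 (mod 13).
  i = 3 (α = 10): (10−2)(10−3)(10−11)(10−5) = 8·7·(−1)·5 = −280 ≡ 6, so v_3 = 6^{−1} = 11 (mod 13).
  i = 4 (α = 11): (11−2)(11−3)(11−10)(11−5) = 9·8·1·6 = 432 ≡ 3, so v_4 = 3^{−1} = 9 (mod 13).
  i = 5 (α = 5): (5−2)(5−3)(5−10)(5−11) = 3·2·(−5)·(−6) = 180 ≡ 11, so v_5 = 11^{−1} = 6 (mod 13).
  v = [5, 8, 11, 9, 6].
Step 2: syndromes of r = [11, 5, 2, 11, 6] (all sums mod 13).
  S_0 = Σ v_i r_i = 5·11 + 8·5 + 11·2 + 9·11 + 6·6 = 252 ≡ 5.
  S_1 = Σ v_i α_i r_i = 5·2·11 + 8·3·5 + 11·10·2 + 9·11·11 + 6·5·6 = 1719 ≡ 3.
  α_i^2 mod 13 = [4, 9, 9, 4, 12].
  S_2 = Σ v_i α_i^2 r_i = 5·4·11 + 8·9·5 + 11·9·2 + 9·4·11 + 6·12·6 = 1606 ≡ 7.
  S = (5, 3, 7) ≠ 0, so r is not a codeword (an error is present).
Step 3: locate the error. For a single error e at position i, S_ℓ = v_i·e·α_i^ℓ, so α_err = S_1/S_0.
  S_0^{−1} = 5^{−1} = 8 (mod 13), so α_err = 3·8 = 24 ≡ 11 = α_4. Error position i = 4.
  Consistency check: S_2/S_1 = 7·9 = 63 ≡ 11 = α_err ✓ (single-error assumption holds).
Step 4: error magnitude e = S_0/v_4 = S_0·∏_{j≠4}(α_4 − α_j) = 5·3 = 15 ≡ 2 (mod 13).
Step 5: correct position 4: c_4 = r_4 − e = 11 − 2 ≡ 9 (mod 13). Hence c = [11, 5, 2, 9, 6].
  Check: interpolating c through the α_i gives m(x) = 10 + 7·x (degree < 2) with m(α_i) = c_i for every i, so c is indeed a codeword.


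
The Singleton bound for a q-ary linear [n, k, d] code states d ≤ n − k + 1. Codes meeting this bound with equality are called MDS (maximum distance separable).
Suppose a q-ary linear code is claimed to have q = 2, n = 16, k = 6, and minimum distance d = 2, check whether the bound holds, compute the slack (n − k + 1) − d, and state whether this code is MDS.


Singleton RHS = n − k + 1 = 11, slack = 9, bound satisfied, not MDS.

Singleton bound: d ≤ n − k + 1.
Here n = 16, k = 6, so n − k + 1 = 11.
Given d = 2, check d ≤ 11: YES.
Slack = (n − k + 1) − d = 9.
The code is NOT MDS (slack = 9 > 0).
Description: the claimed parameters are [16, 6, 2]_2; such a code would be non-MDS.


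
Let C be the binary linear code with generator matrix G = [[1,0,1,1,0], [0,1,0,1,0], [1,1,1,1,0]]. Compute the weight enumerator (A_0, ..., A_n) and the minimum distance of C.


Weight distribution: A_0 = 1, A_1 = 2, A_2 = 2, A_3 = 2, A_4 = 1. Minimum distance d = 1.

Enumerate all 2^3 = 8 messages m ∈ F_2^3.
For each, compute codeword c = mG in F_2^5, then tally its weight.
  m = 000 → c = 00000, weight = 0.
  m = 100 → c = 10110, weight = 3.
  m = 010 → c = 01010, weight = 2.
  m = 110 → c = 11100, weight = 3.
  m = 001 → c = 11110, weight = 4.
  m = 101 → c = 01000, weight = 1.
  m = 011 → c = 10100, weight = 2.
  m = 111 → c = 00010, weight = 1.
Tally weights:
  weight 0: 1 codewords.
  weight 1: 2 codewords.
  weight 2: 2 codewords.
  weight 3: 2 codewords.
  weight 4: 1 codewords.
Minimum distance d = smallest w > 0 with A_w > 0 = 1.
Sanity: Σ A_w = 8 = 2^3 = 8 ✓.


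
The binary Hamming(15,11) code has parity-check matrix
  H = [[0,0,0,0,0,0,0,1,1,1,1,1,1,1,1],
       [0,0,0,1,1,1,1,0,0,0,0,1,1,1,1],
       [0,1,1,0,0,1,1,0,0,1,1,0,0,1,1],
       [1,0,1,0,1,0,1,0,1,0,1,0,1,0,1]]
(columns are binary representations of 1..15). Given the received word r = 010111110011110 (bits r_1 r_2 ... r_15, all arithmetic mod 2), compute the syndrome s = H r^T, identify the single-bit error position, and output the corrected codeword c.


s = (1, 1, 1, 0)^T, error position = 14, corrected codeword c = 010111110011100

Compute s = H r^T mod 2 one row at a time:
  s_1 = 1 + 0 + 0 + 1 + 1 + 1 + 1 + 0 = 5 ≡ 1 (mod 2).
  s_2 = 1 + 1 + 1 + 1 + 1 + 1 + 1 + 0 = 7 ≡ 1 (mod 2).
  s_3 = 1 + 0 + 1 + 1 + 0 + 1 + 1 + 0 = 5 ≡ 1 (mod 2).
  s_4 = 0 + 0 + 1 + 1 + 0 + 1 + 1 + 0 = 4 ≡ 0 (mod 2).
s = (1, 1, 1, 0)^T — this equals column 14 of H (binary 1110), so error is at position 14.
Correct: flip bit 14 of r = 010111110011110 to get c = 010111110011100.


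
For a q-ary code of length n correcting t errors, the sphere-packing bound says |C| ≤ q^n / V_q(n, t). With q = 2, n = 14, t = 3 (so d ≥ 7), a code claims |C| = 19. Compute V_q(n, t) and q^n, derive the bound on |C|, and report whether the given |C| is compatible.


V_q(n, t) = 470, q^n = 16384, Hamming bound = 34, |C| = 19 ≤ bound (satisfied).

Step 1: Compute V_q(n, t) = Σ_{j=0}^3 C(n, j) (q−1)^j.
  j = 0: C(14,0)·(1)^0 = 1·1 = 1.
  j = 1: C(14,1)·(1)^1 = 14·1 = 14.
  j = 2: C(14,2)·(1)^2 = 91·1 = 91.
  j = 3: C(14,3)·(1)^3 = 364·1 = 364.
  V_q(n, t) = 1 + 14 + 91 + 364 = 470.
Step 2: q^n = 2^14 = 16384.
Step 3: Hamming bound ⌊q^n / V_q(n,t)⌋ = ⌊16384/470⌋ = 34.
Step 4: Compare |C| = 19 to 34: satisfied.
The claimed |C| lies below the Hamming bound.


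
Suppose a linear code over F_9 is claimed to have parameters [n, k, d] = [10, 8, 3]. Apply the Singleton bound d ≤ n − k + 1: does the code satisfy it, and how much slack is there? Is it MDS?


Singleton RHS = n − k + 1 = 3, slack = 0, bound satisfied, MDS.

Singleton bound: d ≤ n − k + 1.
Here n = 10, k = 8, so n − k + 1 = 3.
Given d = 3, check d ≤ 3: YES.
Slack = (n − k + 1) − d = 0.
The code is MDS (slack = 0).
Description: the claimed parameters are [10, 8, 3]_9; such a code would be MDS (meets Singleton bound).


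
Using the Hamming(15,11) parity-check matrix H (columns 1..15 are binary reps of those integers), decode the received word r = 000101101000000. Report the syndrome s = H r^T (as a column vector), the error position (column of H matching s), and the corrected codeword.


s = (1, 1, 0, 0)^T, error position = 12, corrected codeword c = 000101101001000

Compute s = H r^T mod 2 one row at a time:
  s_1 = 0 + 1 + 0 + 0 + 0 + 0 + 0 + 0 = 1 ≡ 1 (mod 2).
  s_2 = 1 + 0 + 1 + 1 + 0 + 0 + 0 + 0 = 3 ≡ 1 (mod 2).
  s_3 = 0 + 0 + 1 + 1 + 0 + 0 + 0 + 0 = 2 ≡ 0 (mod 2).
  s_4 = 0 + 0 + 0 + 1 + 1 + 0 + 0 + 0 = 2 ≡ 0 (mod 2).
s = (1, 1, 0, 0)^T — this equals column 12 of H (binary 1100), so error is at position 12.
Correct: flip bit 12 of r = 000101101000000 to get c = 000101101001000.


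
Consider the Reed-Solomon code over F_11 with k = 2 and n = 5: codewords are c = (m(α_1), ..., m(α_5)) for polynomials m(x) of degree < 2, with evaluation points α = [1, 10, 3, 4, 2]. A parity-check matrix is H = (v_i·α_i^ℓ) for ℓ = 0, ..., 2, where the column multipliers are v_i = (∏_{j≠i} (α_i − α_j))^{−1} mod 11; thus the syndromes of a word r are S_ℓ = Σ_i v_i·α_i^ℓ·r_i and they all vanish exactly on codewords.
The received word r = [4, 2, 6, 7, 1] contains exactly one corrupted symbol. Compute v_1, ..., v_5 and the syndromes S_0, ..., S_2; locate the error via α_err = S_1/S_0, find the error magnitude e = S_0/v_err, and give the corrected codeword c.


S = (3, 6, 1), error at position 5, error magnitude e = 7, c = [4, 2, 6, 7, 5].

Step 1: column multipliers v_i = (∏_{j≠i}(α_i − α_j))^{−1} mod 11.
  i = 1 (α = 1): (1−10)(1−3)(1−4)(1−2) = (−9)·(−2)·(−3)·(−1) = 54 ≡ 10, so v_1 = 10^{−1} = 10 (mod 11).
  i = 2 (α = 10): (10−1)(10−3)(10−4)(10−2) = 9·7·6·8 = 3024 ≡ 10, so v_2 = 10^{−1} = 10 (mod 11).
  i = 3 (α = 3): (3−1)(3−10)(3−4)(3−2) = 2·(−7)·(−1)·1 = 14 ≡ 3, so v_3 = 3^{−1} = 4 (mod 11).
  i = 4 (α = 4): (4−1)(4−10)(4−3)(4−2) = 3·(−6)·1·2 = −36 ≡ 8, so v_4 = 8^{−1} = 7 (mod 11).
  i = 5 (α = 2): (2−1)(2−10)(2−3)(2−4) = 1·(−8)·(−1)·(−2) = −16 ≡ 6, so v_5 = 6^{−1} = 2 (mod 11).
  v = [10, 10, 4, 7, 2].
Step 2: syndromes of r = [4, 2, 6, 7, 1] (all sums mod 11).
  S_0 = Σ v_i r_i = 10·4 + 10·2 + 4·6 + 7·7 + 2·1 = 135 ≡ 3.
  S_1 = Σ v_i α_i r_i = 10·1·4 + 10·10·2 + 4·3·6 + 7·4·7 + 2·2·1 = 512 ≡ 6.
  α_i^2 mod 11 = [1, 1, 9, 5, 4].
  S_2 = Σ v_i α_i^2 r_i = 10·1·4 + 10·1·2 + 4·9·6 + 7·5·7 + 2·4·1 = 529 ≡ 1.
  S = (3, 6, 1) ≠ 0, so r is not a codeword (an error is present).
Step 3: locate the error. For a single error e at position i, S_ℓ = v_i·e·α_i^ℓ, so α_err = S_1/S_0.
  S_0^{−1} = 3^{−1} = 4 (mod 11), so α_err = 6·4 = 24 ≡ 2 = α_5. Error position i = 5.
  Consistency check: S_2/S_1 = 1·2 = 2 ≡ 2 = α_err ✓ (single-error assumption holds).
Step 4: error magnitude e = S_0/v_5 = S_0·∏_{j≠5}(α_5 − α_j) = 3·6 = 18 ≡ 7 (mod 11).
Step 5: correct position 5: c_5 = r_5 − e = 1 − 7 ≡ 5 (mod 11). Hence c = [4, 2, 6, 7, 5].
  Check: interpolating c through the α_i gives m(x) = 3 + 1·x (degree < 2) with m(α_i) = c_i for every i, so c is indeed a codeword.


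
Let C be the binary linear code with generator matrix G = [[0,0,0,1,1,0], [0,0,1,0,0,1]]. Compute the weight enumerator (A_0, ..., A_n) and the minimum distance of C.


Weight distribution: A_0 = 1, A_2 = 2, A_4 = 1. Minimum distance d = 2.

Enumerate all 2^2 = 4 messages m ∈ F_2^2.
For each, compute codeword c = mG in F_2^6, then tally its weight.
  m = 00 → c = 000000, weight = 0.
  m = 10 → c = 000110, weight = 2.
  m = 01 → c = 001001, weight = 2.
  m = 11 → c = 001111, weight = 4.
Tally weights:
  weight 0: 1 codewords.
  weight 2: 2 codewords.
  weight 4: 1 codewords.
Minimum distance d = smallest w > 0 with A_w > 0 = 2.
Sanity: Σ A_w = 4 = 2^2 = 4 ✓.


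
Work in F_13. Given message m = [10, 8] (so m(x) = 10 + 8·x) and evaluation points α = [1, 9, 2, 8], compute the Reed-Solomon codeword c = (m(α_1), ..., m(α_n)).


c = [5, 4, 0, 9]

Message polynomial: m(x) = 10 + 8·x (mod 13).
For each evaluation point α_i, compute m(α_i) mod 13:
  α_1 = 1: Horner steps 8 → 5, so m(1) = 5.
  α_2 = 9: Horner steps 8 → 4, so m(9) = 4.
  α_3 = 2: Horner steps 8 → 0, so m(2) = 0.
  α_4 = 8: Horner steps 8 → 9, so m(8) = 9.
Codeword c = [5, 4, 0, 9] ∈ F_13^4.


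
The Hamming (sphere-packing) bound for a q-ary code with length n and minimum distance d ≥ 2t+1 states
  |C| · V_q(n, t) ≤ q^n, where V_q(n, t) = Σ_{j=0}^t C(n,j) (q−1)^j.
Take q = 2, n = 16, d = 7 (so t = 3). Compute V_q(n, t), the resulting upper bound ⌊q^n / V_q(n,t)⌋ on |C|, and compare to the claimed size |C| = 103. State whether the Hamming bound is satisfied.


V_q(n, t) = 697, q^n = 65536, Hamming bound = 94, |C| = 103 > bound (violated).

Step 1: Compute V_q(n, t) = Σ_{j=0}^3 C(n, j) (q−1)^j.
  j = 0: C(16,0)·(1)^0 = 1·1 = 1.
  j = 1: C(16,1)·(1)^1 = 16·1 = 16.
  j = 2: C(16,2)·(1)^2 = 120·1 = 120.
  j = 3: C(16,3)·(1)^3 = 560·1 = 560.
  V_q(n, t) = 1 + 16 + 120 + 560 = 697.
Step 2: q^n = 2^16 = 65536.
Step 3: Hamming bound ⌊q^n / V_q(n,t)⌋ = ⌊65536/697⌋ = 94.
Step 4: Compare |C| = 103 to 94: violated.
The claimed |C| lies above the Hamming bound, so no 2-ary code of length 16 with d ≥ 7 can have 103 codewords.


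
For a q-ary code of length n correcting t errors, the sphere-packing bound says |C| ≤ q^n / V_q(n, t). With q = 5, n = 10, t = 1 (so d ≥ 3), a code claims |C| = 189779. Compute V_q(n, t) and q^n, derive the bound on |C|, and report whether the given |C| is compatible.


V_q(n, t) = 41, q^n = 9765625, Hamming bound = 238185, |C| = 189779 ≤ bound (satisfied).

Step 1: Compute V_q(n, t) = Σ_{j=0}^1 C(n, j) (q−1)^j.
  j = 0: C(10,0)·(4)^0 = 1·1 = 1.
  j = 1: C(10,1)·(4)^1 = 10·4 = 40.
  V_q(n, t) = 1 + 40 = 41.
Step 2: q^n = 5^10 = 9765625.
Step 3: Hamming bound ⌊q^n / V_q(n,t)⌋ = ⌊9765625/41⌋ = 238185.
Step 4: Compare |C| = 189779 to 238185: satisfied.
The claimed |C| lies below the Hamming bound.


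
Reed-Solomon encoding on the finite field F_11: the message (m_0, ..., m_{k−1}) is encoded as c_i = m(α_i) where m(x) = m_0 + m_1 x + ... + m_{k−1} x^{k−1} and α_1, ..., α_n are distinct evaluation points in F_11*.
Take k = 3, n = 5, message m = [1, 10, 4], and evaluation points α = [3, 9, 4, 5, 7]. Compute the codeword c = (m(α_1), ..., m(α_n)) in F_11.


c = [1, 8, 6, 8, 3]

Message polynomial: m(x) = 1 + 10·x + 4·x^2 (mod 11).
For each evaluation point α_i, compute m(α_i) mod 11:
  α_1 = 3: Horner steps 4 → 0 → 1, so m(3) = 1.
  α_2 = 9: Horner steps 4 → 2 → 8, so m(9) = 8.
  α_3 = 4: Horner steps 4 → 4 → 6, so m(4) = 6.
  α_4 = 5: Horner steps 4 → 8 → 8, so m(5) = 8.
  α_5 = 7: Horner steps 4 → 5 → 3, so m(7) = 3.
Codeword c = [1, 8, 6, 8, 3] ∈ F_11^5.


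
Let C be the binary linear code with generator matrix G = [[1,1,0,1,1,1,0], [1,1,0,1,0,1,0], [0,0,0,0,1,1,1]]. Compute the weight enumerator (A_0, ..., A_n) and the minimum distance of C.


Weight distribution: A_0 = 1, A_1 = 1, A_2 = 1, A_3 = 1, A_4 = 2, A_5 = 2. Minimum distance d = 1.

Enumerate all 2^3 = 8 messages m ∈ F_2^3.
For each, compute codeword c = mG in F_2^7, then tally its weight.
  m = 000 → c = 0000000, weight = 0.
  m = 100 → c = 1101110, weight = 5.
  m = 010 → c = 1101010, weight = 4.
  m = 110 → c = 0000100, weight = 1.
  m = 001 → c = 0000111, weight = 3.
  m = 101 → c = 1101001, weight = 4.
  m = 011 → c = 1101101, weight = 5.
  m = 111 → c = 0000011, weight = 2.
Tally weights:
  weight 0: 1 codewords.
  weight 1: 1 codewords.
  weight 2: 1 codewords.
  weight 3: 1 codewords.
  weight 4: 2 codewords.
  weight 5: 2 codewords.
Minimum distance d = smallest w > 0 with A_w > 0 = 1.
Sanity: Σ A_w = 8 = 2^3 = 8 ✓.


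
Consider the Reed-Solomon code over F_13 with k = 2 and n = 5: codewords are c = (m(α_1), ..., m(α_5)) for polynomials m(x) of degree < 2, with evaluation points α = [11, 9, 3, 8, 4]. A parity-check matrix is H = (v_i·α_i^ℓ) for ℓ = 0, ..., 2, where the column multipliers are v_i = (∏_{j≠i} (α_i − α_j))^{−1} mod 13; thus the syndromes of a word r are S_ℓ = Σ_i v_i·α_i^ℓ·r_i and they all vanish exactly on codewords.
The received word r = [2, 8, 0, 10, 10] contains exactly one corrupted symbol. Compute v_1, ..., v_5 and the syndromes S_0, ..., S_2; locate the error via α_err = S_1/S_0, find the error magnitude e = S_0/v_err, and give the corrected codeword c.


S = (8, 12, 5), error at position 4, error magnitude e = 12, c = [2, 8, 0, 11, 10].

Step 1: column multipliers v_i = (∏_{j≠i}(α_i − α_j))^{−1} mod 13.
  i = 1 (α = 11): (11−9)(11−3)(11−8)(11−4) = 2·8·3·7 = 336 ≡ 11, so v_1 = 11^{−1} = 6 (mod 13).
  i = 2 (α = 9): (9−11)(9−3)(9−8)(9−4) = (−2)·6·1·5 = −60 ≡ 5, so v_2 = 5^{−1} = 8 (mod 13).
  i = 3 (α = 3): (3−11)(3−9)(3−8)(3−4) = (−8)·(−6)·(−5)·(−1) = 240 ≡ 6, so v_3 = 6^{−1} = 11 (mod 13).
  i = 4 (α = 8): (8−11)(8−9)(8−3)(8−4) = (−3)·(−1)·5·4 = 60 ≡ 8, so v_4 = 8^{−1} = 5 (mod 13).
  i = 5 (α = 4): (4−11)(4−9)(4−3)(4−8) = (−7)·(−5)·1·(−4) = −140 ≡ 3, so v_5 = 3^{−1} = 9 (mod 13).
  v = [6, 8, 11, 5, 9].
Step 2: syndromes of r = [2, 8, 0, 10, 10] (all sums mod 13).
  S_0 = Σ v_i r_i = 6·2 + 8·8 + 11·0 + 5·10 + 9·10 = 216 ≡ 8.
  S_1 = Σ v_i α_i r_i = 6·11·2 + 8·9·8 + 11·3·0 + 5·8·10 + 9·4·10 = 1468 ≡ 12.
  α_i^2 mod 13 = [4, 3, 9, 12, 3].
  S_2 = Σ v_i α_i^2 r_i = 6·4·2 + 8·3·8 + 11·9·0 + 5·12·10 + 9·3·10 = 1110 ≡ 5.
  S = (8, 12, 5) ≠ 0, so r is not a codeword (an error is present).
Step 3: locate the error. For a single error e at position i, S_ℓ = v_i·e·α_i^ℓ, so α_err = S_1/S_0.
  S_0^{−1} = 8^{−1} = 5 (mod 13), so α_err = 12·5 = 60 ≡ 8 = α_4. Error position i = 4.
  Consistency check: S_2/S_1 = 5·12 = 60 ≡ 8 = α_err ✓ (single-error assumption holds).
Step 4: error magnitude e = S_0/v_4 = S_0·∏_{j≠4}(α_4 − α_j) = 8·8 = 64 ≡ 12 (mod 13).
Step 5: correct position 4: c_4 = r_4 − e = 10 − 12 ≡ 11 (mod 13). Hence c = [2, 8, 0, 11, 10].
  Check: interpolating c through the α_i gives m(x) = 9 + 10·x (degree < 2) with m(α_i) = c_i for every i, so c is indeed a codeword.


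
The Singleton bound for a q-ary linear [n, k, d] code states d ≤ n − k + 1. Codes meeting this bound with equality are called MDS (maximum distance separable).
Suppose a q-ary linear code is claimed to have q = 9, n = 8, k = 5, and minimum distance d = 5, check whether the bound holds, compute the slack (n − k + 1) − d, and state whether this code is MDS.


Singleton RHS = n − k + 1 = 4, slack = -1, bound violated (no such code; not MDS).

Singleton bound: d ≤ n − k + 1.
Here n = 8, k = 5, so n − k + 1 = 4.
Given d = 5, check d ≤ 4: NO.
Slack = (n − k + 1) − d = -1.
The slack is negative: d = 5 exceeds n − k + 1 = 4 by 1, so the Singleton bound is violated and no linear [8, 5, 5]_9 code can exist. In particular it is not MDS (MDS requires d = n − k + 1 exactly).
Description: the claimed parameters are [8, 5, 5]_9; such a code would be impossible (violates the Singleton bound).


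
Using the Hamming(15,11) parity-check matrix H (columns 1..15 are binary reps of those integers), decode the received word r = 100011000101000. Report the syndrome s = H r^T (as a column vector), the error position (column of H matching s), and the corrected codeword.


s = (0, 1, 0, 0)^T, error position = 4, corrected codeword c = 100111000101000

Compute s = H r^T mod 2 one row at a time:
  s_1 = 0 + 0 + 1 + 0 + 1 + 0 + 0 + 0 = 2 ≡ 0 (mod 2).
  s_2 = 0 + 1 + 1 + 0 + 1 + 0 + 0 + 0 = 3 ≡ 1 (mod 2).
  s_3 = 0 + 0 + 1 + 0 + 1 + 0 + 0 + 0 = 2 ≡ 0 (mod 2).
  s_4 = 1 + 0 + 1 + 0 + 0 + 0 + 0 + 0 = 2 ≡ 0 (mod 2).
s = (0, 1, 0, 0)^T — this equals column 4 of H (binary 0100), so error is at position 4.
Correct: flip bit 4 of r = 100011000101000 to get c = 100111000101000.


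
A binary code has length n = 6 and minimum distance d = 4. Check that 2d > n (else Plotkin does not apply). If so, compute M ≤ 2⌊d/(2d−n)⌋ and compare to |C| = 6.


Plotkin bound M ≤ 4; given |C| = 6 > bound (violated).

Check applicability: 2d = 8, n = 6.
2d − n = 2 > 0, so Plotkin applies.
Compute d/(2d−n) = 4/2 ≈ 2.0000.
⌊d/(2d−n)⌋ = 2.
Plotkin bound: M ≤ 2·2 = 4.
Given |C| = 6, check: VIOLATED.
This |C| is above the Plotkin bound, so no binary code with n = 6, d = 4 and 6 codewords exists.


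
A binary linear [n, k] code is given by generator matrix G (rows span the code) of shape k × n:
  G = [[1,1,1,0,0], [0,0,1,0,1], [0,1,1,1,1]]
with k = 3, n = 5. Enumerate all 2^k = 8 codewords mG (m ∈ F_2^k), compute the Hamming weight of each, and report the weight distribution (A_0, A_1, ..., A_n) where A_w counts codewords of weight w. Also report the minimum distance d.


Weight distribution: A_0 = 1, A_2 = 2, A_3 = 4, A_4 = 1. Minimum distance d = 2.

Enumerate all 2^3 = 8 messages m ∈ F_2^3.
For each, compute codeword c = mG in F_2^5, then tally its weight.
  m = 000 → c = 00000, weight = 0.
  m = 100 → c = 11100, weight = 3.
  m = 010 → c = 00101, weight = 2.
  m = 110 → c = 11001, weight = 3.
  m = 001 → c = 01111, weight = 4.
  m = 101 → c = 10011, weight = 3.
  m = 011 → c = 01010, weight = 2.
  m = 111 → c = 10110, weight = 3.
Tally weights:
  weight 0: 1 codewords.
  weight 2: 2 codewords.
  weight 3: 4 codewords.
  weight 4: 1 codewords.
Minimum distance d = smallest w > 0 with A_w > 0 = 2.
Sanity: Σ A_w = 8 = 2^3 = 8 ✓.


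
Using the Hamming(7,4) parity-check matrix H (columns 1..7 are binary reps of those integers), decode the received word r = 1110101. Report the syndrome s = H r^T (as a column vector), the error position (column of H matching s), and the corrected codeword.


s = (0, 1, 0)^T, error position = 2, corrected codeword c = 1010101

Compute s = H r^T mod 2 one row at a time:
  s_1 = 0 + 1 + 0 + 1 = 2 ≡ 0 (mod 2).
  s_2 = 1 + 1 + 0 + 1 = 3 ≡ 1 (mod 2).
  s_3 = 1 + 1 + 1 + 1 = 4 ≡ 0 (mod 2).
s = (0, 1, 0)^T — this equals column 2 of H (binary 010), so error is at position 2.
Correct: flip bit 2 of r = 1110101 to get c = 1010101.
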